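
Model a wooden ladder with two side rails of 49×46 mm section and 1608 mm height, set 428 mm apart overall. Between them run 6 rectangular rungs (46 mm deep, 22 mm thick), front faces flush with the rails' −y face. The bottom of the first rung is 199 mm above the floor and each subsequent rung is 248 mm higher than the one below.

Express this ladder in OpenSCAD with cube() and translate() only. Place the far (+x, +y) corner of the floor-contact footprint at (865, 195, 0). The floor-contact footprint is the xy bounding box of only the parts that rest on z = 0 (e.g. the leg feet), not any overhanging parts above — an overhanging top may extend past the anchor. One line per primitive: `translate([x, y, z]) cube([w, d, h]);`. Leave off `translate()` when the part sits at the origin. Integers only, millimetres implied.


// rung span = 428 - 2*49 = 330
// rung[k] z = 199 + k*248
translate([437, 149, 0]) cube([49, 46, 1608]);
translate([816, 149, 0]) cube([49, 46, 1608]);
translate([486, 149, 199]) cube([330, 46, 22]);
translate([486, 149, 447]) cube([330, 46, 22]);
translate([486, 149, 695]) cube([330, 46, 22]);
translate([486, 149, 943]) cube([330, 46, 22]);
translate([486, 149, 1191]) cube([330, 46, 22]);
translate([486, 149, 1439]) cube([330, 46, 22]);


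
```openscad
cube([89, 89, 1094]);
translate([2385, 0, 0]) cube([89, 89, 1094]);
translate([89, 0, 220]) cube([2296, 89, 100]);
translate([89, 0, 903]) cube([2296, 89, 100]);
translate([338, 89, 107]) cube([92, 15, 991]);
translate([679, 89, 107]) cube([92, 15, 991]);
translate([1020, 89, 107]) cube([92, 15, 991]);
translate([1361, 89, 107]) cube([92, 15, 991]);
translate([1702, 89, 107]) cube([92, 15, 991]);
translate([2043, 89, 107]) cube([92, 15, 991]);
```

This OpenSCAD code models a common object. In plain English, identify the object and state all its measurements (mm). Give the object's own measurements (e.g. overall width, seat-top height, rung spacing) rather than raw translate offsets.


A fence section. Two 89×89 mm posts, 1094 mm tall, stand on the floor with a clear span of 2296 mm between their inner faces. Two horizontal rails of 89×100 mm section span the gap between the posts with their undersides at z = 220 mm and z = 903 mm, flush with the posts' −y face. 6 pickets, each 92 mm wide, 15 mm thick and 991 mm tall, are fixed to the +y face of the rails with their bottoms at z = 107 mm, spaced across the span with a 249 mm gap after the −x post and between neighbouring pickets, with 250 mm left before the +x post.


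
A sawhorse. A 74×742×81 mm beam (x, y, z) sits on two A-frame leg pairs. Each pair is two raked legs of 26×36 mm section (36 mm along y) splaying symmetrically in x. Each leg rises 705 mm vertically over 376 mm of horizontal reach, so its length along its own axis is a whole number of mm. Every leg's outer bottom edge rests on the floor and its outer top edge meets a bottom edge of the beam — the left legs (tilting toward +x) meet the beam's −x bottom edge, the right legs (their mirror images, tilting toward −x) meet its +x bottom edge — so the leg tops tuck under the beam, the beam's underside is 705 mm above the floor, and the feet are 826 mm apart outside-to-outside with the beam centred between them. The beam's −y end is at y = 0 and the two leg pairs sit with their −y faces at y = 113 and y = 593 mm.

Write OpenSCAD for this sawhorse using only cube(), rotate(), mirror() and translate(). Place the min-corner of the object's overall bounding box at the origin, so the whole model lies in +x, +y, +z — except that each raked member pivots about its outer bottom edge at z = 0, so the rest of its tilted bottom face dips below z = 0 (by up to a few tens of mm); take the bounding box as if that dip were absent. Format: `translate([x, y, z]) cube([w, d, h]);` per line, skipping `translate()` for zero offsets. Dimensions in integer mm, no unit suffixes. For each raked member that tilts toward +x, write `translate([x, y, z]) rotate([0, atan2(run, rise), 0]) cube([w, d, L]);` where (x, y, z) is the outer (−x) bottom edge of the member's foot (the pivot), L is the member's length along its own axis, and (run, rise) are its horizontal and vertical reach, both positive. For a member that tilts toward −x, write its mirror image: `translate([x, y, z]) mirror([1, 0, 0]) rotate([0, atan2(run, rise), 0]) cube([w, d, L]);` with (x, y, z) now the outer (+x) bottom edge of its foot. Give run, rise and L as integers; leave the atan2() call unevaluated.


// leg length = √(376² + 705²) = 799
// right-leg outer foot x = 2·376 + 74 = 826
// beam min-corner = (376, 0, 705)
translate([376, 0, 705]) cube([74, 742, 81]);
translate([0, 113, 0]) rotate([0, atan2(376, 705), 0]) cube([26, 36, 799]);
translate([826, 113, 0]) mirror([1, 0, 0]) rotate([0, atan2(376, 705), 0]) cube([26, 36, 799]);
translate([0, 593, 0]) rotate([0, atan2(376, 705), 0]) cube([26, 36, 799]);
translate([826, 593, 0]) mirror([1, 0, 0]) rotate([0, atan2(376, 705), 0]) cube([26, 36, 799]);


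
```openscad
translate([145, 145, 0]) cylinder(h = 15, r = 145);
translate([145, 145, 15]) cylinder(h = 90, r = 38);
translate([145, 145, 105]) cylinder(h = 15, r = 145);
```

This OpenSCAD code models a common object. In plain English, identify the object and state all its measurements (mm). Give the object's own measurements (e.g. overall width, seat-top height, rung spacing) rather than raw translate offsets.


A spool: two coaxial disc flanges of radius 145 mm and thickness 15 mm, joined by a core cylinder of radius 38 mm and height 90 mm. The lower flange rests on z = 0 and the three cylinders share a vertical axis.


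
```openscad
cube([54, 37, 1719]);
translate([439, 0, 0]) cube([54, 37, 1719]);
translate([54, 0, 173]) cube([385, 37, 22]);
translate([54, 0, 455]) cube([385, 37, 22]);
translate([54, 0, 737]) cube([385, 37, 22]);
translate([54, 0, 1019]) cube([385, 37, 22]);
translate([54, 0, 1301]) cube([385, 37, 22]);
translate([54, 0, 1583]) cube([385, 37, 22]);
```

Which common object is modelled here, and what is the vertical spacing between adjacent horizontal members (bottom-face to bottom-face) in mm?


A ladder. The rung spacing is 282 mm.

Two tall 54×37 posts with 6 short bars between them — a ladder. Adjacent rungs sit at z = 173 and z = 455, so the spacing is 455 − 173 = 282 mm.


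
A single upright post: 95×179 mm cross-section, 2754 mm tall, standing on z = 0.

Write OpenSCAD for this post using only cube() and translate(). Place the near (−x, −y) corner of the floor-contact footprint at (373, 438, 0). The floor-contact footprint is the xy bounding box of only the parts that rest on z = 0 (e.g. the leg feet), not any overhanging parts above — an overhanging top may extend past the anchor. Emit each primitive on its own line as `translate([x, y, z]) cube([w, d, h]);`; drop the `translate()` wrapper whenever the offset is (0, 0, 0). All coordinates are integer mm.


translate([373, 438, 0]) cube([95, 179, 2754]);


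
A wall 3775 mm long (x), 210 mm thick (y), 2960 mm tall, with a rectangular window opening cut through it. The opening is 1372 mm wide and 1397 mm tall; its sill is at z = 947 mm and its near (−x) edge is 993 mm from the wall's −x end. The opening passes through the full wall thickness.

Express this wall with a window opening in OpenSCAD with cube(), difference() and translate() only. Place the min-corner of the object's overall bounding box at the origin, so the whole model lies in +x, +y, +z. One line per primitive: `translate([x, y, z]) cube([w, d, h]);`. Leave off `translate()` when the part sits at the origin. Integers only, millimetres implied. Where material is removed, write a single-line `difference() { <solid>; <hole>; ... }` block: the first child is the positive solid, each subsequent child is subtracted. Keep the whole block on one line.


difference() { cube([3775, 210, 2960]); translate([993, 0, 947]) cube([1372, 210, 1397]); }


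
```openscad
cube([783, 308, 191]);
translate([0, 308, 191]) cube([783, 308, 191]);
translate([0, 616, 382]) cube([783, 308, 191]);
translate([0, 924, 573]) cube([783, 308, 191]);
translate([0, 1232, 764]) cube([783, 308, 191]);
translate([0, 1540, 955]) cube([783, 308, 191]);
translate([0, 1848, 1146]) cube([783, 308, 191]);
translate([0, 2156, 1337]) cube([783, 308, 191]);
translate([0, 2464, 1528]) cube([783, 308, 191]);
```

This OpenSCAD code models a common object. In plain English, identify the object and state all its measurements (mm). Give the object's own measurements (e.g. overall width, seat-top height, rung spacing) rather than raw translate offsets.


A straight staircase of 9 solid steps. Each step is 783 mm wide (x), 308 mm deep (y, the going) and 191 mm tall (the rise). The first step rests on the floor; each subsequent step sits one going further in +y and one rise higher in +z, directly behind and above the previous step with no overlap.


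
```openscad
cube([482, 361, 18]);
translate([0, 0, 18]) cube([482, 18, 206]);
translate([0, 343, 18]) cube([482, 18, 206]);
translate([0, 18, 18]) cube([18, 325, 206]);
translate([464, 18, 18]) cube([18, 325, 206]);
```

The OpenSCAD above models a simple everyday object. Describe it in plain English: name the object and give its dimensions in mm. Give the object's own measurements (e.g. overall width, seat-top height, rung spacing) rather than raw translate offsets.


An open-topped rectangular box: outside dimensions 482×361×224 mm, with a uniform wall and base thickness of 18 mm. The base is a full 482×361 slab on the floor; four walls sit on top of the base. The front and back walls (the −y and +y sides) span the full width; the two side walls fit between them.


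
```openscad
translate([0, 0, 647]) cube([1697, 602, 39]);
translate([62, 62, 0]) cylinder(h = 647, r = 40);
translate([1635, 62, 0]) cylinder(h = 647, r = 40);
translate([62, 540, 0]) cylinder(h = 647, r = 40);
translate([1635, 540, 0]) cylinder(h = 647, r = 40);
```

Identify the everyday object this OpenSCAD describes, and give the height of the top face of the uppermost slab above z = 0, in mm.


A table. The table height is 686 mm.

A 1697×602×39 slab sits at z = 647 on four Ø80 mm round legs — a table. The top surface is at 647 + 39 = 686 mm.


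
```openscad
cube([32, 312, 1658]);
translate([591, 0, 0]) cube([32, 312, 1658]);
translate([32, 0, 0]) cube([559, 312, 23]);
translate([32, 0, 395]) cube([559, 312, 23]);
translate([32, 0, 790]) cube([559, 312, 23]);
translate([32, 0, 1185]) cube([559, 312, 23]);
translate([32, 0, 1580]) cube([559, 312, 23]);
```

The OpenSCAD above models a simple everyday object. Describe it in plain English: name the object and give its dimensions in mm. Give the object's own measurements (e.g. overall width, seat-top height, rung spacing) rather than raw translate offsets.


An open bookshelf. Two side panels, each 32 mm thick, 312 mm deep and 1658 mm tall, stand 623 mm apart (outside-to-outside). Between them sit 5 shelves, each 23 mm thick and 312 mm deep, spanning the full gap between the sides. The bottom shelf rests on the floor (its underside at z = 0) and the clear gap between one shelf's top and the next shelf's underside is 372 mm.


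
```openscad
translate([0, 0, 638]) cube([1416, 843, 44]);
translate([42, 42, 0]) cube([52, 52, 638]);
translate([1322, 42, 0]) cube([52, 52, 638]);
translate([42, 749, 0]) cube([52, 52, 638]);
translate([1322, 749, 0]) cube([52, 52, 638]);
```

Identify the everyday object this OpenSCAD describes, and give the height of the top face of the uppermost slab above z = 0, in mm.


A table. The table height is 682 mm.

A 1416×843×44 slab sits at z = 638 on four 52 mm square posts — a table. The top surface is at 638 + 44 = 682 mm.


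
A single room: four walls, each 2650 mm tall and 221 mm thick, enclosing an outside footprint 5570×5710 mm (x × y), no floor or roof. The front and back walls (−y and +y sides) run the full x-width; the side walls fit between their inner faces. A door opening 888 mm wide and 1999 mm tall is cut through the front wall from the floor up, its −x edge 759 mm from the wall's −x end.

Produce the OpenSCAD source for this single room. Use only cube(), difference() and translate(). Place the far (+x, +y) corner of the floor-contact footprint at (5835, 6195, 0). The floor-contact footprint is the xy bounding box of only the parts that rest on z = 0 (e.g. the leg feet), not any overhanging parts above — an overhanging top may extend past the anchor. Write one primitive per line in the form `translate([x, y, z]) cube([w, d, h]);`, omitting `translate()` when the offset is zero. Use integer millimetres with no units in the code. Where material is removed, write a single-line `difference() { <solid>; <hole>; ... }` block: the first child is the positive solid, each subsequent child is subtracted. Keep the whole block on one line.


difference() { translate([265, 485, 0]) cube([5570, 221, 2650]); translate([1024, 485, 0]) cube([888, 221, 1999]); }
translate([265, 5974, 0]) cube([5570, 221, 2650]);
translate([265, 706, 0]) cube([221, 5268, 2650]);
translate([5614, 706, 0]) cube([221, 5268, 2650]);


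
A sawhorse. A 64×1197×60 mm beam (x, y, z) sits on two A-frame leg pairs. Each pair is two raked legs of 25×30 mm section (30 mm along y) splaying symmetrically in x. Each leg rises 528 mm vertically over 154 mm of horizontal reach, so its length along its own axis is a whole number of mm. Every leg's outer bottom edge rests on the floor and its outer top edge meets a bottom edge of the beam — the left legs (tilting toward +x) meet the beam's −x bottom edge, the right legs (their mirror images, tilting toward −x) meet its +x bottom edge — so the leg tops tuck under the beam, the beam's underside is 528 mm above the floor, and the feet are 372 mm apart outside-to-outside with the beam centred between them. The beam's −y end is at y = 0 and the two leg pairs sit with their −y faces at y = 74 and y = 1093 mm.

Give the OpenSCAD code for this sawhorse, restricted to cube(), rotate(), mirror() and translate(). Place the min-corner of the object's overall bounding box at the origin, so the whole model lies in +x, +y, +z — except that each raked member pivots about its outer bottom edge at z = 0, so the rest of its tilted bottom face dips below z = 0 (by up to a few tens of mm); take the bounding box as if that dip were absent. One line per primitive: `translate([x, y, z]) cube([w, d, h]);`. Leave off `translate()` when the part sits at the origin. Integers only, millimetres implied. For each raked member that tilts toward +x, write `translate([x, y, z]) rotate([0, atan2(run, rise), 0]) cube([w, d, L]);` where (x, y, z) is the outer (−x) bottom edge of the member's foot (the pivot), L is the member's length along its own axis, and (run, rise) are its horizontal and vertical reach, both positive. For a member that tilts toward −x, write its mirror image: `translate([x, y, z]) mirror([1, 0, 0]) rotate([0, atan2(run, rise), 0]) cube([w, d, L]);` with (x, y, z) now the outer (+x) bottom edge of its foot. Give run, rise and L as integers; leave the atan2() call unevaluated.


translate([154, 0, 528]) cube([64, 1197, 60]);
translate([0, 74, 0]) rotate([0, atan2(154, 528), 0]) cube([25, 30, 550]);
translate([372, 74, 0]) mirror([1, 0, 0]) rotate([0, atan2(154, 528), 0]) cube([25, 30, 550]);
translate([0, 1093, 0]) rotate([0, atan2(154, 528), 0]) cube([25, 30, 550]);
translate([372, 1093, 0]) mirror([1, 0, 0]) rotate([0, atan2(154, 528), 0]) cube([25, 30, 550]);


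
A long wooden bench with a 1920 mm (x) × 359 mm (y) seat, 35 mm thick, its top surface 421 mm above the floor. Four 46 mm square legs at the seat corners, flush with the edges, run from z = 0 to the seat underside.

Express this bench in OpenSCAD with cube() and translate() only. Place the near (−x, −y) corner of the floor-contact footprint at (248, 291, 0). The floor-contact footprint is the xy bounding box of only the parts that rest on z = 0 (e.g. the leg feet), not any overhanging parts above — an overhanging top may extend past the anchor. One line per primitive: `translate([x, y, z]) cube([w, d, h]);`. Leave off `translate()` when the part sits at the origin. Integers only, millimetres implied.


// leg_h = 421 − 35 = 386
translate([248, 291, 386]) cube([1920, 359, 35]);
translate([248, 291, 0]) cube([46, 46, 386]);
translate([248, 604, 0]) cube([46, 46, 386]);
translate([2122, 291, 0]) cube([46, 46, 386]);
translate([2122, 604, 0]) cube([46, 46, 386]);


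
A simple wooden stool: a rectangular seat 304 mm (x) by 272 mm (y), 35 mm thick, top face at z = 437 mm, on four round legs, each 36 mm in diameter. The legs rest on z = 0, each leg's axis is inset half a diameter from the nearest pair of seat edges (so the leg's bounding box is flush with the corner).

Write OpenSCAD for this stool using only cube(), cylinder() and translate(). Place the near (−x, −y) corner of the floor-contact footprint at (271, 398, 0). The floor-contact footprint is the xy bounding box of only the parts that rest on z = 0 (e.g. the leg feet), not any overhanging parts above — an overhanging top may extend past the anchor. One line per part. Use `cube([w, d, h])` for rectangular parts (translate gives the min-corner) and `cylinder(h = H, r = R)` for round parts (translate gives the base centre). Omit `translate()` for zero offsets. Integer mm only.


translate([271, 398, 402]) cube([304, 272, 35]);
translate([289, 416, 0]) cylinder(h = 402, r = 18);
translate([557, 416, 0]) cylinder(h = 402, r = 18);
translate([289, 652, 0]) cylinder(h = 402, r = 18);
translate([557, 652, 0]) cylinder(h = 402, r = 18);


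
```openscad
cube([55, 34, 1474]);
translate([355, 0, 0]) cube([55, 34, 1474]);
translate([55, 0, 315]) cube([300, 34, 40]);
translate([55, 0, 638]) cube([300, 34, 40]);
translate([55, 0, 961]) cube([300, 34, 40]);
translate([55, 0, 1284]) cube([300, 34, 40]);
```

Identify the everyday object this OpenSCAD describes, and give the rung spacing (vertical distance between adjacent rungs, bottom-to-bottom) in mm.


A ladder. The rung spacing is 323 mm.

Two tall 55×34 posts with 4 short bars between them — a ladder. Adjacent rungs sit at z = 315 and z = 638, so the spacing is 638 − 315 = 323 mm.


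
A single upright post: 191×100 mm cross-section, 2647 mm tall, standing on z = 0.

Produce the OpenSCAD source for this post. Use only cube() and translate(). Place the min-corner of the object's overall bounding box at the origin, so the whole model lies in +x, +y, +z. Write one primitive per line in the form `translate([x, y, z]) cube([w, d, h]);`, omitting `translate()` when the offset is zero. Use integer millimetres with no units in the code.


cube([191, 100, 2647]);


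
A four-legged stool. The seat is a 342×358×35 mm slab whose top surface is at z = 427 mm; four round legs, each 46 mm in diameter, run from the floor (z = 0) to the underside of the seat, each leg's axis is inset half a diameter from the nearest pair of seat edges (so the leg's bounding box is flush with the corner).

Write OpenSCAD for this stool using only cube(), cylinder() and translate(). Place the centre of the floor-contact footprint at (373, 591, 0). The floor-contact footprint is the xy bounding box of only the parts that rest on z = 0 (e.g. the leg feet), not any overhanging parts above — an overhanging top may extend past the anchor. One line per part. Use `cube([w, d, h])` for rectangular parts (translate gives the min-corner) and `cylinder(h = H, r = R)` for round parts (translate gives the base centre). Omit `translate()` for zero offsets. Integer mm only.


translate([202, 412, 392]) cube([342, 358, 35]);
translate([225, 435, 0]) cylinder(h = 392, r = 23);
translate([521, 435, 0]) cylinder(h = 392, r = 23);
translate([225, 747, 0]) cylinder(h = 392, r = 23);
translate([521, 747, 0]) cylinder(h = 392, r = 23);


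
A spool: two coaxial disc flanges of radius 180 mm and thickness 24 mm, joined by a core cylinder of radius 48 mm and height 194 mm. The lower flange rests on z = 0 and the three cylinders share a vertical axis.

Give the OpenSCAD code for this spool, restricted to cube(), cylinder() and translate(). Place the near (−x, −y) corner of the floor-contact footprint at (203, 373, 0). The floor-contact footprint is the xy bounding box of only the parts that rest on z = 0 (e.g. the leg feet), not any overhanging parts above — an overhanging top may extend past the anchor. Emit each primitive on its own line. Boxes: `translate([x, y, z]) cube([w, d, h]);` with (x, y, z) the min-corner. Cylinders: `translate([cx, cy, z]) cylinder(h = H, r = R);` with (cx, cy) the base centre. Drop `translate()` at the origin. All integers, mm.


translate([383, 553, 0]) cylinder(h = 24, r = 180);
translate([383, 553, 24]) cylinder(h = 194, r = 48);
translate([383, 553, 218]) cylinder(h = 24, r = 180);


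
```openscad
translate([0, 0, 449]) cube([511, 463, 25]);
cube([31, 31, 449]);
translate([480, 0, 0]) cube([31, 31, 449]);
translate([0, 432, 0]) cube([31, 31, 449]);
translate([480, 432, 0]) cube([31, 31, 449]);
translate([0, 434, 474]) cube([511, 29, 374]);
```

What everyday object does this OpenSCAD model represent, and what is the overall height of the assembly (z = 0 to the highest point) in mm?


A chair. The overall height is 848 mm.

A slab on four corner posts with a tall panel at the back — a chair. The seat slab sits at z = 449 with thickness 25, and the 374 mm backrest starts at the seat top, so the overall height is 449 + 25 + 374 = 848 mm.


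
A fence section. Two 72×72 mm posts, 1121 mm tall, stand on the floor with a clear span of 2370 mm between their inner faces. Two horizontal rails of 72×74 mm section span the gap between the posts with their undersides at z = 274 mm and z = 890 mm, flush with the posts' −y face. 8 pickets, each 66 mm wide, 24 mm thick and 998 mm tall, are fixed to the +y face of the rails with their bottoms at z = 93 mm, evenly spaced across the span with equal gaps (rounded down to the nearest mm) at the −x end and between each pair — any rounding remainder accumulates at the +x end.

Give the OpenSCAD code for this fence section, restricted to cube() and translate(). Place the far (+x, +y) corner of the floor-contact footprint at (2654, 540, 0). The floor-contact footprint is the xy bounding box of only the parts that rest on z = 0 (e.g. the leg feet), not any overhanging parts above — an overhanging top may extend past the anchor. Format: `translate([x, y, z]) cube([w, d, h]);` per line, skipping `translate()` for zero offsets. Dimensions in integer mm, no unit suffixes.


translate([140, 468, 0]) cube([72, 72, 1121]);
translate([2582, 468, 0]) cube([72, 72, 1121]);
translate([212, 468, 274]) cube([2370, 72, 74]);
translate([212, 468, 890]) cube([2370, 72, 74]);
translate([416, 540, 93]) cube([66, 24, 998]);
translate([686, 540, 93]) cube([66, 24, 998]);
translate([956, 540, 93]) cube([66, 24, 998]);
translate([1226, 540, 93]) cube([66, 24, 998]);
translate([1496, 540, 93]) cube([66, 24, 998]);
translate([1766, 540, 93]) cube([66, 24, 998]);
translate([2036, 540, 93]) cube([66, 24, 998]);
translate([2306, 540, 93]) cube([66, 24, 998]);


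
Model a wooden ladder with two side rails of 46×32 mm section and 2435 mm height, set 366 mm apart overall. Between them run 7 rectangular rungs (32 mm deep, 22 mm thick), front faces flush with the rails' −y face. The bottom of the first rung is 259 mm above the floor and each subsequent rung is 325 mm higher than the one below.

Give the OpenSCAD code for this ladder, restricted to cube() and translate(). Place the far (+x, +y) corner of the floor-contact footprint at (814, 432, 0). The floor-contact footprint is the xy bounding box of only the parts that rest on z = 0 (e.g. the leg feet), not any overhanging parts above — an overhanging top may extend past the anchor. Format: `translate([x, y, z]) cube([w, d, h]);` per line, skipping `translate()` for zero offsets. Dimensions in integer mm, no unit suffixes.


translate([448, 400, 0]) cube([46, 32, 2435]);
translate([768, 400, 0]) cube([46, 32, 2435]);
translate([494, 400, 259]) cube([274, 32, 22]);
translate([494, 400, 584]) cube([274, 32, 22]);
translate([494, 400, 909]) cube([274, 32, 22]);
translate([494, 400, 1234]) cube([274, 32, 22]);
translate([494, 400, 1559]) cube([274, 32, 22]);
translate([494, 400, 1884]) cube([274, 32, 22]);
translate([494, 400, 2209]) cube([274, 32, 22]);


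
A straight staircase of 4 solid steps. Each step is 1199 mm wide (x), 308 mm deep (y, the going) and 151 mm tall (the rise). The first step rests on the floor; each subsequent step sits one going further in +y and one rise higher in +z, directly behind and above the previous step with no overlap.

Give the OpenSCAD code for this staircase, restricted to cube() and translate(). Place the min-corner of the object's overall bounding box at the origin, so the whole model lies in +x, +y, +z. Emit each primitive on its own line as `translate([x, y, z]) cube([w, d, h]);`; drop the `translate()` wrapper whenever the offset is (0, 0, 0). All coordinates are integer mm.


cube([1199, 308, 151]);
translate([0, 308, 151]) cube([1199, 308, 151]);
translate([0, 616, 302]) cube([1199, 308, 151]);
translate([0, 924, 453]) cube([1199, 308, 151]);


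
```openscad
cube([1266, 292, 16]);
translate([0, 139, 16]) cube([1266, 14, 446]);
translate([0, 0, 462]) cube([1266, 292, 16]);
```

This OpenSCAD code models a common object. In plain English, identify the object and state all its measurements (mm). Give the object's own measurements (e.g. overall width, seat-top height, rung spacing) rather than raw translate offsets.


An I-beam lying along x, 1266 mm long. Overall section height 478 mm. Two flanges 292 mm wide (y) and 16 mm thick, one on the floor and one at the top; a web 14 mm thick runs between them, centred on the flange width.


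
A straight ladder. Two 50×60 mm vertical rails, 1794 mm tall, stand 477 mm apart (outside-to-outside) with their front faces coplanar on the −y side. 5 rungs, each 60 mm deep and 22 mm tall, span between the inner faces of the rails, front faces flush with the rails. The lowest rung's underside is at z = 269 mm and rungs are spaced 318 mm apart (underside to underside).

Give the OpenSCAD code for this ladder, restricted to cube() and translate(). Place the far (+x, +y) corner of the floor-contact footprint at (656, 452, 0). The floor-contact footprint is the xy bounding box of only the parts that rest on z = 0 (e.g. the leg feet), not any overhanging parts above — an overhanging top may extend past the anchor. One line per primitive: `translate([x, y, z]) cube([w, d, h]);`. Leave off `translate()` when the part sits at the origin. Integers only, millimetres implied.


translate([179, 392, 0]) cube([50, 60, 1794]);
translate([606, 392, 0]) cube([50, 60, 1794]);
translate([229, 392, 269]) cube([377, 60, 22]);
translate([229, 392, 587]) cube([377, 60, 22]);
translate([229, 392, 905]) cube([377, 60, 22]);
translate([229, 392, 1223]) cube([377, 60, 22]);
translate([229, 392, 1541]) cube([377, 60, 22]);


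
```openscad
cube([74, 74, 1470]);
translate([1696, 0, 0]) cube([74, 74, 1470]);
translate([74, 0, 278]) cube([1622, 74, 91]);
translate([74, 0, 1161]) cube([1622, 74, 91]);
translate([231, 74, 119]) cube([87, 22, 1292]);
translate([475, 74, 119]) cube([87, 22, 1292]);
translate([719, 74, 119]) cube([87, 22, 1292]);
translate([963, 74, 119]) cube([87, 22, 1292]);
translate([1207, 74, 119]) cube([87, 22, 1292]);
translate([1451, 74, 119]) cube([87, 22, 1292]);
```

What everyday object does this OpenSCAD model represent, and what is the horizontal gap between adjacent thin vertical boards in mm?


A fence section. The picket gap is 157 mm.

Two posts, two rails, 6 pickets — a fence section. Span 1622 mm holds 6 pickets of 87 mm with 7 equal gaps: ⌊(1622 − 6·87) / 7⌋ = 157 mm.


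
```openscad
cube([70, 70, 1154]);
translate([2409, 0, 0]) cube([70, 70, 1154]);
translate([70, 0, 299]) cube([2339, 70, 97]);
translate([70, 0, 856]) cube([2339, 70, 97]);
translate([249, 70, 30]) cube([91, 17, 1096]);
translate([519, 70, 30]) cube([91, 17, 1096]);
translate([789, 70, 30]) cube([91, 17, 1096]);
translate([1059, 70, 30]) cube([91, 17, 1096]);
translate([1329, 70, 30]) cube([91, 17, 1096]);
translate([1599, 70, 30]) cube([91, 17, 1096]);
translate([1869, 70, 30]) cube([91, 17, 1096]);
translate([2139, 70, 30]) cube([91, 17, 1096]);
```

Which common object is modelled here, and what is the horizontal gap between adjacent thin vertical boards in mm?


A fence section. The picket gap is 179 mm.

Two posts, two rails, 8 pickets — a fence section. Span 2339 mm holds 8 pickets of 91 mm with 9 equal gaps: ⌊(2339 − 8·91) / 9⌋ = 179 mm.


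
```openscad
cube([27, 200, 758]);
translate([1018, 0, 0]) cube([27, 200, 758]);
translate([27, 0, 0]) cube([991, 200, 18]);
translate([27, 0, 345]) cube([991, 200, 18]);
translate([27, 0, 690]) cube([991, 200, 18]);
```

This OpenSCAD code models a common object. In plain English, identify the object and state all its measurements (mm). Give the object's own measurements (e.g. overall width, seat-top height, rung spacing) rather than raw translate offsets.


An open bookshelf. Two side panels, each 27 mm thick, 200 mm deep and 758 mm tall, stand 1045 mm apart (outside-to-outside). Between them sit 3 shelves, each 18 mm thick and 200 mm deep, spanning the full gap between the sides. The bottom shelf rests on the floor (its underside at z = 0) and the clear gap between one shelf's top and the next shelf's underside is 327 mm.


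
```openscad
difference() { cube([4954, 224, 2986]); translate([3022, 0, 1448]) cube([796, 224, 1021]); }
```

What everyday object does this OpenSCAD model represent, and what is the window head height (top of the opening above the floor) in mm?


A wall with a window opening. The window head height is 2469 mm.

A wall with a rectangular opening subtracted — a window. Sill at z = 1448, opening 1021 mm tall, so the head is at 1448 + 1021 = 2469 mm.


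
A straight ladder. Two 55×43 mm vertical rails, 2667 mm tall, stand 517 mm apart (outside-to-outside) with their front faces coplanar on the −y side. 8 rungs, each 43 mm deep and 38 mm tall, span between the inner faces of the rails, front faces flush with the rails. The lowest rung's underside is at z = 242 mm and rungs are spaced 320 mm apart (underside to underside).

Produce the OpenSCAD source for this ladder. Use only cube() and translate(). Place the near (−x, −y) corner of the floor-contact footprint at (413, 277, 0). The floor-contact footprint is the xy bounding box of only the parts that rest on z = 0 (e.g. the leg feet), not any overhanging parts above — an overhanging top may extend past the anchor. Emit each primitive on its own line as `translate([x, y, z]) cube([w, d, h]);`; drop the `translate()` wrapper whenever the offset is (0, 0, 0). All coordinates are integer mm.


translate([413, 277, 0]) cube([55, 43, 2667]);
translate([875, 277, 0]) cube([55, 43, 2667]);
translate([468, 277, 242]) cube([407, 43, 38]);
translate([468, 277, 562]) cube([407, 43, 38]);
translate([468, 277, 882]) cube([407, 43, 38]);
translate([468, 277, 1202]) cube([407, 43, 38]);
translate([468, 277, 1522]) cube([407, 43, 38]);
translate([468, 277, 1842]) cube([407, 43, 38]);
translate([468, 277, 2162]) cube([407, 43, 38]);
translate([468, 277, 2482]) cube([407, 43, 38]);


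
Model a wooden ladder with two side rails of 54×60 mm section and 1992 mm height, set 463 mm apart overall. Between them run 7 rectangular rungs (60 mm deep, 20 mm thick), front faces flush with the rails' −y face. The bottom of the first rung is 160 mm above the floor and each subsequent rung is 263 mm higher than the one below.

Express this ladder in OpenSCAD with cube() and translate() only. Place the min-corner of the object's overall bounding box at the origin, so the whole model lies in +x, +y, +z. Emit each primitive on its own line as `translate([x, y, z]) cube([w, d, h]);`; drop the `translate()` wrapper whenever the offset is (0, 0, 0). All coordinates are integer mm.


cube([54, 60, 1992]);
translate([409, 0, 0]) cube([54, 60, 1992]);
translate([54, 0, 160]) cube([355, 60, 20]);
translate([54, 0, 423]) cube([355, 60, 20]);
translate([54, 0, 686]) cube([355, 60, 20]);
translate([54, 0, 949]) cube([355, 60, 20]);
translate([54, 0, 1212]) cube([355, 60, 20]);
translate([54, 0, 1475]) cube([355, 60, 20]);
translate([54, 0, 1738]) cube([355, 60, 20]);


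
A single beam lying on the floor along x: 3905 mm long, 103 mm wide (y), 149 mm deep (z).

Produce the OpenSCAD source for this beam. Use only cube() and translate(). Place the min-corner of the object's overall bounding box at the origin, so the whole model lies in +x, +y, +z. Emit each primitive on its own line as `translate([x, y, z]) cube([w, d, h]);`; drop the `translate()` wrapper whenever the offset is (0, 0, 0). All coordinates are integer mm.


cube([3905, 103, 149]);


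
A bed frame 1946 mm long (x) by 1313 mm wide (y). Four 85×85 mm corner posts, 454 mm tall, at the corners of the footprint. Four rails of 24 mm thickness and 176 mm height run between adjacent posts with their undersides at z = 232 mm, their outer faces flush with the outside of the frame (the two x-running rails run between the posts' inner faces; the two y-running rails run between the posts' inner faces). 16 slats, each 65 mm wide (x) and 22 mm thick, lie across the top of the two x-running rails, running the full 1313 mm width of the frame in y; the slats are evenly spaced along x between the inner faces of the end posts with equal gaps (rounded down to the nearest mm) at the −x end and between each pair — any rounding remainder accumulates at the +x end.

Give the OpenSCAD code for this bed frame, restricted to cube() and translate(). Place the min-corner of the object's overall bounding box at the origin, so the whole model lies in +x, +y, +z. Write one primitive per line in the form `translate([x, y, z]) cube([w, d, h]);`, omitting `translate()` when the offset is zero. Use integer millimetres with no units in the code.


// slat z = rail_z + rail_h = 232 + 176 = 408
// slat gap = ⌊(1776 − 16·65) / 17⌋ = 43
cube([85, 85, 454]);
translate([0, 1228, 0]) cube([85, 85, 454]);
translate([1861, 0, 0]) cube([85, 85, 454]);
translate([1861, 1228, 0]) cube([85, 85, 454]);
translate([85, 0, 232]) cube([1776, 24, 176]);
translate([85, 1289, 232]) cube([1776, 24, 176]);
translate([0, 85, 232]) cube([24, 1143, 176]);
translate([1922, 85, 232]) cube([24, 1143, 176]);
translate([128, 0, 408]) cube([65, 1313, 22]);
translate([236, 0, 408]) cube([65, 1313, 22]);
translate([344, 0, 408]) cube([65, 1313, 22]);
translate([452, 0, 408]) cube([65, 1313, 22]);
translate([560, 0, 408]) cube([65, 1313, 22]);
translate([668, 0, 408]) cube([65, 1313, 22]);
translate([776, 0, 408]) cube([65, 1313, 22]);
translate([884, 0, 408]) cube([65, 1313, 22]);
translate([992, 0, 408]) cube([65, 1313, 22]);
translate([1100, 0, 408]) cube([65, 1313, 22]);
translate([1208, 0, 408]) cube([65, 1313, 22]);
translate([1316, 0, 408]) cube([65, 1313, 22]);
translate([1424, 0, 408]) cube([65, 1313, 22]);
translate([1532, 0, 408]) cube([65, 1313, 22]);
translate([1640, 0, 408]) cube([65, 1313, 22]);
translate([1748, 0, 408]) cube([65, 1313, 22]);


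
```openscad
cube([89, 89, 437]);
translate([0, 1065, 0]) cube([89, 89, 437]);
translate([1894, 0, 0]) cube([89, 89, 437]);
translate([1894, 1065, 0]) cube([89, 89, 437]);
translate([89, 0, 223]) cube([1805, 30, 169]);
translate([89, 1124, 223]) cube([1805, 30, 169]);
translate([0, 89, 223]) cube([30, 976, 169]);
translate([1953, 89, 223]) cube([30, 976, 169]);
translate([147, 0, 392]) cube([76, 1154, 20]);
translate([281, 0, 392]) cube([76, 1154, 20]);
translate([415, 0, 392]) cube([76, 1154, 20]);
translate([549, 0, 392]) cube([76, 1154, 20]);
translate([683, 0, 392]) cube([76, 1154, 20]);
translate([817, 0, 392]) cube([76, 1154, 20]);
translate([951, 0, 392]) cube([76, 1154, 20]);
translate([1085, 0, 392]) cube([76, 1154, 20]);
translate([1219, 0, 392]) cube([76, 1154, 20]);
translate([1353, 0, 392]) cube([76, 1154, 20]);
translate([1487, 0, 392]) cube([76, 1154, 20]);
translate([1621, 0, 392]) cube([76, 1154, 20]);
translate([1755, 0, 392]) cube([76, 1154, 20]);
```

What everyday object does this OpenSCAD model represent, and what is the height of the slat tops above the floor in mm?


A bed frame. The slat-top height is 412 mm.

Four posts, four rails, and a row of slats — a bed frame. Slats sit on the rails at z = 223 + 169 = 392; with slat thickness 20, the top is 412 mm.


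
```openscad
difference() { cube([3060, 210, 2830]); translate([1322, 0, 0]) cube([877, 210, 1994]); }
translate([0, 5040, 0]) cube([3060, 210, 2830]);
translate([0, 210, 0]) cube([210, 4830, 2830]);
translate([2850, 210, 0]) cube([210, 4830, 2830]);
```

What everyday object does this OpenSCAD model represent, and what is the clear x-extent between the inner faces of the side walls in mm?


A single room. The interior width is 2640 mm.

Four walls enclosing a rectangle with a door in the front wall — a room. Outside width 3060 minus two 210 mm walls gives 2640 mm.


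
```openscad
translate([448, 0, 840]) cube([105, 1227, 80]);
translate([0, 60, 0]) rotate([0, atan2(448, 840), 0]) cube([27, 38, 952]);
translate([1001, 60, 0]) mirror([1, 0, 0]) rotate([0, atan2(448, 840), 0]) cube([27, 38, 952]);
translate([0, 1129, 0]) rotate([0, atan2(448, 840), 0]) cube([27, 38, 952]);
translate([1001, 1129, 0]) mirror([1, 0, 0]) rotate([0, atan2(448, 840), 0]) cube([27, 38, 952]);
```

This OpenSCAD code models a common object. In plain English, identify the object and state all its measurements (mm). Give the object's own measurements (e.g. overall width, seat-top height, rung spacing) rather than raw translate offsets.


A sawhorse. A 105×1227×80 mm beam (x, y, z) sits on two A-frame leg pairs. Each pair is two raked legs of 27×38 mm section (38 mm along y) splaying symmetrically in x. Each leg rises 840 mm vertically over 448 mm of horizontal reach and is 952 mm long along its own axis. Every leg's outer bottom edge rests on the floor and its outer top edge meets a bottom edge of the beam — the left legs (tilting toward +x) meet the beam's −x bottom edge, the right legs (their mirror images, tilting toward −x) meet its +x bottom edge — so the leg tops tuck under the beam, the beam's underside is 840 mm above the floor, and the feet are 1001 mm apart outside-to-outside with the beam centred between them. The two leg pairs are set in 60 mm from either end of the beam.


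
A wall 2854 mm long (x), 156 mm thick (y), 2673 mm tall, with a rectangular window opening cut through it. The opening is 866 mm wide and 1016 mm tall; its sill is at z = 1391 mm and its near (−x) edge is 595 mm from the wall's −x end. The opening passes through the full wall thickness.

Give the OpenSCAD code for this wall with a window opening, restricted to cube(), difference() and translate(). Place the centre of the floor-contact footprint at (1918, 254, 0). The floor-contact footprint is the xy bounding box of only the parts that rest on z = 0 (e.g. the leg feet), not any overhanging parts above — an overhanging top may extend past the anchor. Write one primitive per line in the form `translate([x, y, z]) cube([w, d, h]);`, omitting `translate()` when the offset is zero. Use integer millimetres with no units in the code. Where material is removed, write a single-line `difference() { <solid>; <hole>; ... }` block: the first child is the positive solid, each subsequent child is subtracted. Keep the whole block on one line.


difference() { translate([491, 176, 0]) cube([2854, 156, 2673]); translate([1086, 176, 1391]) cube([866, 156, 1016]); }


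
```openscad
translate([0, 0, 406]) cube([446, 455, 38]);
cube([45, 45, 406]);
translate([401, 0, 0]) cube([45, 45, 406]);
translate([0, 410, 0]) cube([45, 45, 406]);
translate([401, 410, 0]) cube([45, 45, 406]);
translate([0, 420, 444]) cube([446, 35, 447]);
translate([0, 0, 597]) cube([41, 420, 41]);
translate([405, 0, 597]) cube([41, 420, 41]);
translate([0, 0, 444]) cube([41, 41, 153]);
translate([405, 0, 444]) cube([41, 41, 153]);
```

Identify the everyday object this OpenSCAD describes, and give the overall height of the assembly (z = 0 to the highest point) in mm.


A chair. The overall height is 891 mm.

A slab on four corner posts with a tall panel at the back — a chair. The seat slab sits at z = 406 with thickness 38, and the 447 mm backrest starts at the seat top, so the overall height is 406 + 38 + 447 = 891 mm.
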